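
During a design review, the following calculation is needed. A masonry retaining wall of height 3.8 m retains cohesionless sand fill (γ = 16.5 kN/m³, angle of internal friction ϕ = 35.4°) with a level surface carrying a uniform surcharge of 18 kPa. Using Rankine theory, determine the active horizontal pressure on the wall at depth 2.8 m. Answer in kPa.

K_a = (1 − sin φ)/(1 + sin φ) = 0.2664.
σ_v = γz + q = 16.5 × 2.8 + 18 = 64.20 kPa.
σ_h = K_a σ_v = 0.2664 × 64.20 = 17.10 kPa.

17.1 kPa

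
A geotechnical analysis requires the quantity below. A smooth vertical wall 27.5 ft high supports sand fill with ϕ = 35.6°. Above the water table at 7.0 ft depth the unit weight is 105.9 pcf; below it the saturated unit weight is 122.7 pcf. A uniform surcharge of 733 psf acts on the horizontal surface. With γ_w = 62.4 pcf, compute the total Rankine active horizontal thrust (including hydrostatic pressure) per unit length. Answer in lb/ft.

K_a = tan²(45° − φ/2) = 0.2641.
γ' = 122.7 − 62.4 = 60.30 pcf. h₂ = H − d_w = 20.5 ft.
σ'_h: at surface K_a·q = 193.6; at WT K_a(q+γd_w) = 389.4; at base K_a(q+γd_w+γ'h₂) = 715.9 psf.
P₁ = ½(193.6+389.4)×7.0 = 2041; P₂ = ½(389.4+715.9)×20.5 = 11330; P_w = ½γ_w h₂² = 13110.
Total = 2041+11330+13110 = 26480 lb/ft.

26500 lb/ft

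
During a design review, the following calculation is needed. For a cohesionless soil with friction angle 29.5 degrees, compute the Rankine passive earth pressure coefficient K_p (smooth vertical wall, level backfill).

2.94

K_p = (1 + sin φ)/(1 − sin φ) = tan²(45° + 29.5°/2) = 2.940.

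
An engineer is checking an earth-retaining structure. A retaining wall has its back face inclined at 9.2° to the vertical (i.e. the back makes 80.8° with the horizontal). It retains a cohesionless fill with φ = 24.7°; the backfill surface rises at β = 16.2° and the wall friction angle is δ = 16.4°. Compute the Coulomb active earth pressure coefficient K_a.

K_a = sin²(α+φ) / [sin²α · sin(α−δ) · (1 + √{sin(φ+δ)sin(φ−β) / (sin(α−δ)sin(α+β))})²].
With α = 80.8°, φ = 24.7°, δ = 16.4°, β = 16.2°: K_a = 0.5978.

0.598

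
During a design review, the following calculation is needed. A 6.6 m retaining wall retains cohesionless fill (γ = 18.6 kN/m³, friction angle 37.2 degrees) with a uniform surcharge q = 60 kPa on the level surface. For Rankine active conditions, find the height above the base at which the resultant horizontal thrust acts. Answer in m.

K_a = 0.2464.
Triangular part P₁ = ½K_aγH² = 99.83 at H/3 = 2.200 m; rectangular part P₂ = K_a q H = 97.58 at H/2 = 3.300 m.
ȳ = (P₁·2.200 + P₂·3.300)/(P₁+P₂) = 2.744 m.

2.74 m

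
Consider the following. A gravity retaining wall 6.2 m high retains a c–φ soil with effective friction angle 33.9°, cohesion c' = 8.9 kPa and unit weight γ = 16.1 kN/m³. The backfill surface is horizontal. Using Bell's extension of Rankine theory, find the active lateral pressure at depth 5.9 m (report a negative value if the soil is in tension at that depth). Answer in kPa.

K_a = (1 − sin φ)/(1 + sin φ) = 0.2839.
σ_a = K_a γ z − 2c√K_a = 0.2839×16.1×5.9 − 2×8.9×0.5328 = 17.48 kPa.

17.5 kPa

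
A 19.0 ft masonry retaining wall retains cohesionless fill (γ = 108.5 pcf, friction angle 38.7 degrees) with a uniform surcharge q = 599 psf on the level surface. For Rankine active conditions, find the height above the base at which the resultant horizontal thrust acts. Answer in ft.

K_a = 0.2306.
Triangular part P₁ = ½K_aγH² = 4516 at H/3 = 6.333 ft; rectangular part P₂ = K_a q H = 2624 at H/2 = 9.500 ft.
ȳ = (P₁·6.333 + P₂·9.500)/(P₁+P₂) = 7.497 ft.

7.50 ft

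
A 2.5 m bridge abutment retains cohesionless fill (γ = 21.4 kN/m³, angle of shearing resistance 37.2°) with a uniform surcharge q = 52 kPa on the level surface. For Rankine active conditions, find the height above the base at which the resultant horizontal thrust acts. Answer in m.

K_a = 0.2464.
Triangular part P₁ = ½K_aγH² = 16.48 at H/3 = 0.8333 m; rectangular part P₂ = K_a q H = 32.03 at H/2 = 1.250 m.
ȳ = (P₁·0.8333 + P₂·1.250)/(P₁+P₂) = 1.108 m.

1.11 m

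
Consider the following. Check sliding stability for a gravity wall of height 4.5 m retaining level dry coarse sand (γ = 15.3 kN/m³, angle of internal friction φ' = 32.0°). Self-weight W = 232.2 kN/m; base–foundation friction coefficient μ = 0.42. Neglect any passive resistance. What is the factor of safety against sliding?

K_a = tan²(45° − 32.0°/2) = 0.3073.
P_a = ½K_aγH² = 0.5×0.3073×15.3×4.5² = 47.60 kN/m, acting at H/3 = 1.500 m above the base.
FS_sliding = μW / P_a = 0.42×232.2 / 47.60 = 2.049.

2.05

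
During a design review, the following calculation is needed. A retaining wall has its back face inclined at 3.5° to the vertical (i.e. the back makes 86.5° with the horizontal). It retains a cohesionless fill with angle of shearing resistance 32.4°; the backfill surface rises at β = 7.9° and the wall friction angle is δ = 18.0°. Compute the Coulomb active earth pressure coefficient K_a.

0.328

K_a = sin²(α+φ) / [sin²α · sin(α−δ) · (1 + √{sin(φ+δ)sin(φ−β) / (sin(α−δ)sin(α+β))})²].
With α = 86.5°, φ = 32.4°, δ = 18.0°, β = 7.9°: K_a = 0.3283.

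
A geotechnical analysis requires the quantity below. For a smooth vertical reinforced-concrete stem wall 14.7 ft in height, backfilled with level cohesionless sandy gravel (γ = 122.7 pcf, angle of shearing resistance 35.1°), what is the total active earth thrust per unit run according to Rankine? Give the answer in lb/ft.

K_a = tan²(45° − φ/2) = 0.2698.
P_a = ½ K_a γ H² = 0.5 × 0.2698 × 122.7 × 14.7² = 3577 lb/ft.

3580 lb/ft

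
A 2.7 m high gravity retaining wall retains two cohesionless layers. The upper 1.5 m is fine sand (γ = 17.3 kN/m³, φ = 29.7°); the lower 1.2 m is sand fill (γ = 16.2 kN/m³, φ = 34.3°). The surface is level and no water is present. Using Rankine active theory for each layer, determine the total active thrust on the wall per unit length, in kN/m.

K_a1 = tan²(45°−29.7°/2) = 0.3374; K_a2 = tan²(45°−34.3°/2) = 0.2792.
Layer 1: σ at base = K_a1 γ₁ h₁ = 8.755 kPa; P₁ = ½×8.755×1.5 = 6.566.
Layer 2: σ_v at top = γ₁h₁ = 25.95; σ_h top = K_a2×25.95 = 7.244; σ_h base = K_a2×(25.95+16.2×1.2) = 12.67.
P₂ = ½(7.244+12.67)×1.2 = 11.95. Total P_a = 6.566+11.95 = 18.52 kN/m.

18.5 kN/m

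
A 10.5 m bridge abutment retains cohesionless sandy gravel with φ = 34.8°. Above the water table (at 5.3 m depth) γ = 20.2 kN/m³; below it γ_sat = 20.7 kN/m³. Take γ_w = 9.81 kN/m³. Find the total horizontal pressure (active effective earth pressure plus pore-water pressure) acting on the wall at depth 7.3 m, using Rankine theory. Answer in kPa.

K_a = (1 − sin φ)/(1 + sin φ) = 0.2733.
γ' = 20.7 − 9.81 = 10.89 kN/m³.
Effective vertical stress at 7.3 m: σ'_v = 20.2×5.3 + 10.89×2.00 = 128.8 kPa.
σ'_h = K_a σ'_v = 0.2733 × 128.8 = 35.21 kPa; u = γ_w × 2.00 = 19.62 kPa.
Total σ_h = 35.21 + 19.62 = 54.83 kPa.

54.8 kPa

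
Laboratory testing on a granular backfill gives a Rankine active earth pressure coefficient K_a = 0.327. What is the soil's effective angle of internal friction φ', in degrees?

30.5°

K_a = tan²(45° − φ/2) ⇒ 45° − φ/2 = arctan(√0.327) = 29.76°.
φ = 2(45° − 29.76°) = 30.47°.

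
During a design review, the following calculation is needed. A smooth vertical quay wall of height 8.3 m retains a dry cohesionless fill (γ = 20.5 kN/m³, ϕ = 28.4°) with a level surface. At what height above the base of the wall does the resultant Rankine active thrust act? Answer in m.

K_a = 0.3554.
The pressure distribution is triangular, so the resultant acts at H/3 above the base = 8.3/3 = 2.767 m.

2.77 m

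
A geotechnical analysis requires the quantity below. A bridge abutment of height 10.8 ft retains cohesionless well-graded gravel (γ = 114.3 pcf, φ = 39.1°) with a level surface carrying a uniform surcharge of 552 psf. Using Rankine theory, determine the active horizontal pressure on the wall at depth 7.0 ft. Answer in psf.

K_a = (1 − sin φ)/(1 + sin φ) = 0.2265.
σ_v = γz + q = 114.3 × 7.0 + 552 = 1352 psf.
σ_h = K_a σ_v = 0.2265 × 1352 = 306.2 psf.

306 psf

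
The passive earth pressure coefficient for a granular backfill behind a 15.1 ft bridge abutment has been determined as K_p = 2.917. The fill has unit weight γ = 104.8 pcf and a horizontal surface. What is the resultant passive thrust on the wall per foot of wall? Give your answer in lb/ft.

P = ½ K_p γ H² = 0.5 × 2.917 × 104.8 × 15.1² = 34850 lb/ft.

34900 lb/ft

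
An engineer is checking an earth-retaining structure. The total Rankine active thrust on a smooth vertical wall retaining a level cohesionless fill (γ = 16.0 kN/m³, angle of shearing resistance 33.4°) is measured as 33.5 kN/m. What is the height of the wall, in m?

3.80 m

K_a = 0.2899. P_a = ½ K_a γ H² ⇒ H = √(2P_a/(K_a γ)).
H = √(2×33.5/(0.2899×16.0)) = 3.800 m.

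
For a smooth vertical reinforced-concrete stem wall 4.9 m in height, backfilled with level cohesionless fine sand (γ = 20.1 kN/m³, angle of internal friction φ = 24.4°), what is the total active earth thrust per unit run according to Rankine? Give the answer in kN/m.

100 kN/m

K_a = tan²(45° − φ/2) = 0.4153.
P_a = ½ K_a γ H² = 0.5 × 0.4153 × 20.1 × 4.9² = 100.2 kN/m.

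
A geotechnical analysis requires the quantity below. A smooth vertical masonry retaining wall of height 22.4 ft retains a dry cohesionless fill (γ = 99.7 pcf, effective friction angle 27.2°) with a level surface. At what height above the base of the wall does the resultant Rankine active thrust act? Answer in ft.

7.47 ft

K_a = 0.3726.
The pressure distribution is triangular, so the resultant acts at H/3 above the base = 22.4/3 = 7.467 ft.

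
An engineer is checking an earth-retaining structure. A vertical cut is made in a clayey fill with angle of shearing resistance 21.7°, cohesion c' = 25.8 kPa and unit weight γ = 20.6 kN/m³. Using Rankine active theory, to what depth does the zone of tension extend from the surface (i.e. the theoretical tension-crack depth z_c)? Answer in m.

3.69 m

K_a = tan²(45° − 21.7°/2) = 0.4601; √K_a = 0.6783.
The active pressure is zero where K_a γ z = 2c√K_a, so z_c = 2c/(γ√K_a) = 2×25.8/(20.6×0.6783) = 3.693 m.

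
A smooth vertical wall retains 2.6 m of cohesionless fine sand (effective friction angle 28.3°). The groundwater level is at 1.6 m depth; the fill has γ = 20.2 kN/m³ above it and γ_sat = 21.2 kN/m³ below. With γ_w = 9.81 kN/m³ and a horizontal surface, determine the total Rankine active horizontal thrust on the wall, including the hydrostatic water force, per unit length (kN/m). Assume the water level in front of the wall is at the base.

27.7 kN/m

K_a = tan²(45° − φ/2) = 0.3568.
γ' = 21.2 − 9.81 = 11.39 kN/m³. Depth below WT = 1.0 m.
σ'_h at WT = K_a γ d_w = 11.53 kPa; at base = 11.53 + K_a γ' × 1.0 = 15.59 kPa.
P₁ (0–1.6 m) = ½×11.53×1.6 = 9.225. P₂ (1.6–2.6 m) = ½(11.53+15.59)×1.0 = 13.56.
P_w = ½ γ_w h₂² = 0.5×9.81×1.0² = 4.905. Total = 9.225+13.56+4.905 = 27.69 kN/m.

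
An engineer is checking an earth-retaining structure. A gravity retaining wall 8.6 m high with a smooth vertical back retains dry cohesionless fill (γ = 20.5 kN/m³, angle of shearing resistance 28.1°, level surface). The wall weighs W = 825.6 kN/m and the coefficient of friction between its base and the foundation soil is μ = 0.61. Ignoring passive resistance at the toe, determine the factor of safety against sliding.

K_a = tan²(45° − 28.1°/2) = 0.3596.
P_a = ½K_aγH² = 0.5×0.3596×20.5×8.6² = 272.6 kN/m, acting at H/3 = 2.867 m above the base.
FS_sliding = μW / P_a = 0.61×825.6 / 272.6 = 1.847.

1.85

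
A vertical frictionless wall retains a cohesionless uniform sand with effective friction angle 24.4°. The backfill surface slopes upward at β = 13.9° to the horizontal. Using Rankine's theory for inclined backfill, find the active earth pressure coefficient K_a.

K_a = cos β · (cos β − √(cos²β − cos²φ)) / (cos β + √(cos²β − cos²φ)).
cos β = 0.9707, cos φ = 0.9107, √(cos²β − cos²φ) = 0.3361.
K_a = 0.9707 × (0.9707 − 0.3361)/(0.9707 + 0.3361) = 0.4714.

0.471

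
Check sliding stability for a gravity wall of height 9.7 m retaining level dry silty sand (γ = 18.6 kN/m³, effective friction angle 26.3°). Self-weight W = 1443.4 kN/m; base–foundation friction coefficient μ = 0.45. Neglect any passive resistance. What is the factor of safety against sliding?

1.92

K_a = tan²(45° − 26.3°/2) = 0.3859.
P_a = ½K_aγH² = 0.5×0.3859×18.6×9.7² = 337.7 kN/m, acting at H/3 = 3.233 m above the base.
FS_sliding = μW / P_a = 0.45×1443.4 / 337.7 = 1.923.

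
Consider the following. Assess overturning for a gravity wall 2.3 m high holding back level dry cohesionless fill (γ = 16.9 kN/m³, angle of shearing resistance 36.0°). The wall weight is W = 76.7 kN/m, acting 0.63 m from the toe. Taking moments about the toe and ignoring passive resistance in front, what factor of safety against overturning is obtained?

5.43

K_a = tan²(45° − 36.0°/2) = 0.2596.
P_a = ½K_aγH² = 0.5×0.2596×16.9×2.3² = 11.60 kN/m, acting at H/3 = 0.7667 m above the base.
Overturning moment M_o = P_a × H/3 = 11.60 × 0.7667 = 8.897.
Resisting moment M_r = W × 0.63 = 76.7 × 0.63 = 48.32.
FS_overturning = M_r/M_o = 48.32/8.897 = 5.431.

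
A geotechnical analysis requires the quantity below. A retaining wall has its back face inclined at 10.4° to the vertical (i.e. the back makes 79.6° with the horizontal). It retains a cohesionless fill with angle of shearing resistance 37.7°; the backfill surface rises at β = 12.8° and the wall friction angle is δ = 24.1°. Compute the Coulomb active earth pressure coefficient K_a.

K_a = sin²(α+φ) / [sin²α · sin(α−δ) · (1 + √{sin(φ+δ)sin(φ−β) / (sin(α−δ)sin(α+β))})²].
With α = 79.6°, φ = 37.7°, δ = 24.1°, β = 12.8°: K_a = 0.3546.

0.355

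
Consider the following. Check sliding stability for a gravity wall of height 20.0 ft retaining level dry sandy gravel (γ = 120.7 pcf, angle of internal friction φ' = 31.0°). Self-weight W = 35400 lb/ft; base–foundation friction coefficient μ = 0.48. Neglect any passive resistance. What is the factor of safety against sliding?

2.20

K_a = tan²(45° − 31.0°/2) = 0.3201.
P_a = ½K_aγH² = 0.5×0.3201×120.7×20.0² = 7727 lb/ft, acting at H/3 = 6.667 ft above the base.
FS_sliding = μW / P_a = 0.48×35400 / 7727 = 2.199.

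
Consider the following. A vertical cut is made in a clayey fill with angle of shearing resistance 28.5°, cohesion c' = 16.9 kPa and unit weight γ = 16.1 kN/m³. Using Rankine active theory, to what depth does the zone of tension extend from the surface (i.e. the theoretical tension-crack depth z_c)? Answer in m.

K_a = tan²(45° − 28.5°/2) = 0.3540; √K_a = 0.5949.
The active pressure is zero where K_a γ z = 2c√K_a, so z_c = 2c/(γ√K_a) = 2×16.9/(16.1×0.5949) = 3.529 m.

3.53 m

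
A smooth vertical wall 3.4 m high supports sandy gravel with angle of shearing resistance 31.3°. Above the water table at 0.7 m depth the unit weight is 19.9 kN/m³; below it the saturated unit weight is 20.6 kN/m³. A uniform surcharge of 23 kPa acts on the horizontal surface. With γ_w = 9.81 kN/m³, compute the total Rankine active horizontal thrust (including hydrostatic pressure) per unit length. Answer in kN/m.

86.4 kN/m

K_a = tan²(45° − φ/2) = 0.3162.
γ' = 20.6 − 9.81 = 10.79 kN/m³. h₂ = H − d_w = 2.7 m.
σ'_h: at surface K_a·q = 7.273; at WT K_a(q+γd_w) = 11.68; at base K_a(q+γd_w+γ'h₂) = 20.89 kPa.
P₁ = ½(7.273+11.68)×0.7 = 6.633; P₂ = ½(11.68+20.89)×2.7 = 43.97; P_w = ½γ_w h₂² = 35.76.
Total = 6.633+43.97+35.76 = 86.36 kN/m.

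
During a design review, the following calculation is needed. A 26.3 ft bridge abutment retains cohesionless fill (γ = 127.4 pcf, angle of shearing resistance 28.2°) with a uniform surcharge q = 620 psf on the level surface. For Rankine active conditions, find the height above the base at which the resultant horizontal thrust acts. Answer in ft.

9.95 ft

K_a = 0.3582.
Triangular part P₁ = ½K_aγH² = 15780 at H/3 = 8.767 ft; rectangular part P₂ = K_a q H = 5841 at H/2 = 13.15 ft.
ȳ = (P₁·8.767 + P₂·13.15)/(P₁+P₂) = 9.951 ft.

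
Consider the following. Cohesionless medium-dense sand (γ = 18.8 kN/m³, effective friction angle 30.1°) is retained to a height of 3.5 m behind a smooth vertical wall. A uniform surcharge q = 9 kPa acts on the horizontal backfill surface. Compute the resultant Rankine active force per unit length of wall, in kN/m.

K_a = tan²(45° − φ/2) = 0.3320.
Soil triangle: ½ K_a γ H² = 0.5×0.3320×18.8×3.5² = 38.23 kN/m.
Surcharge rectangle: K_a q H = 0.3320×9×3.5 = 10.46 kN/m.
Total = 38.23 + 10.46 = 48.69 kN/m.

48.7 kN/m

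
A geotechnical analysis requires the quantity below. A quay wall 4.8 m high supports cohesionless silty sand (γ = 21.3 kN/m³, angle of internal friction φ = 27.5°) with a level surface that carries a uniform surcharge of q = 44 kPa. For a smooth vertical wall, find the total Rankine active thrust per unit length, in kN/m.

K_a = tan²(45° − φ/2) = 0.3682.
Soil triangle: ½ K_a γ H² = 0.5×0.3682×21.3×4.8² = 90.35 kN/m.
Surcharge rectangle: K_a q H = 0.3682×44×4.8 = 77.77 kN/m.
Total = 90.35 + 77.77 = 168.1 kN/m.

168 kN/m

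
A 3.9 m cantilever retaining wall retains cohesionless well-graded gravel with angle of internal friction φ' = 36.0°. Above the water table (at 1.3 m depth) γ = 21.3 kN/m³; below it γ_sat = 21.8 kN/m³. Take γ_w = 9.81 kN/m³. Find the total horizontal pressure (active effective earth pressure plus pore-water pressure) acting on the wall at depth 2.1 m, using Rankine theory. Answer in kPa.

K_a = (1 − sin φ)/(1 + sin φ) = 0.2596.
γ' = 21.8 − 9.81 = 11.99 kN/m³.
Effective vertical stress at 2.1 m: σ'_v = 21.3×1.3 + 11.99×0.800 = 37.28 kPa.
σ'_h = K_a σ'_v = 0.2596 × 37.28 = 9.679 kPa; u = γ_w × 0.800 = 7.848 kPa.
Total σ_h = 9.679 + 7.848 = 17.53 kPa.

17.5 kPa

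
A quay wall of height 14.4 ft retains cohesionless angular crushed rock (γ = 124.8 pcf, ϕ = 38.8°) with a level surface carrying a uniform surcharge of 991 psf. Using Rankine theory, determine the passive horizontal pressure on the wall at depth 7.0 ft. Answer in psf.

K_p = (1 + sin φ)/(1 − sin φ) = 4.356.
σ_v = γz + q = 124.8 × 7.0 + 991 = 1865 psf.
σ_h = K_p σ_v = 4.356 × 1865 = 8123 psf.

8120 psf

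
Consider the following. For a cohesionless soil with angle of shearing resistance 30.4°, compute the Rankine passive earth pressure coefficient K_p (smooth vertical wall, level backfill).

K_p = (1 + sin φ)/(1 − sin φ) = tan²(45° + 30.4°/2) = 3.049.

3.05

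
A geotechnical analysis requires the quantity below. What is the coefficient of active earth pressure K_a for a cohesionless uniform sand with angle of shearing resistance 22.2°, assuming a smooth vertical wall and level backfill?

0.452

K_a = tan²(45° − φ/2) = tan²(33.90°) = 0.4515.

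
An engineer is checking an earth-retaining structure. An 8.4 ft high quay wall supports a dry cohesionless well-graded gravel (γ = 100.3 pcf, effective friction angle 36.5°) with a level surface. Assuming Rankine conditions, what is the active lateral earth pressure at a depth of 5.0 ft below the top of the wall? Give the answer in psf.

K_a = (1 − sin φ)/(1 + sin φ) = 0.2541.
σ_h = K_a γ z = 0.2541 × 100.3 × 5.0 = 127.4 psf.

127 psf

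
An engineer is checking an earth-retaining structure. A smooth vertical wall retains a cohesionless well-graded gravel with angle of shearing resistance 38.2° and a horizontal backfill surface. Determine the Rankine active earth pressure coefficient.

K_a = tan²(45° − φ/2) = tan²(25.90°) = 0.2358.

0.236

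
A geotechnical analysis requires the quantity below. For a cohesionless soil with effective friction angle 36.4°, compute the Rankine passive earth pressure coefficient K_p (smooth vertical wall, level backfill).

3.92

K_p = (1 + sin φ)/(1 − sin φ) = tan²(45° + 36.4°/2) = 3.919.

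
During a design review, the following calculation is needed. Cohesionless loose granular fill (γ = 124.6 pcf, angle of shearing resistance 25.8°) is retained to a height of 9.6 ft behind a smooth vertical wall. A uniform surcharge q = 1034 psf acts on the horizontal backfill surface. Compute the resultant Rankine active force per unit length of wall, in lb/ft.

6170 lb/ft

K_a = tan²(45° − φ/2) = 0.3935.
Soil triangle: ½ K_a γ H² = 0.5×0.3935×124.6×9.6² = 2259 lb/ft.
Surcharge rectangle: K_a q H = 0.3935×1034×9.6 = 3906 lb/ft.
Total = 2259 + 3906 = 6165 lb/ft.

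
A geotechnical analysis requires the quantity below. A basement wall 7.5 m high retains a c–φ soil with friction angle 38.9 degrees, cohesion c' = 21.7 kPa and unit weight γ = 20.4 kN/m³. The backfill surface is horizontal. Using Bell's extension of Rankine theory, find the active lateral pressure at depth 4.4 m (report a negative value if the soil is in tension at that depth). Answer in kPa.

K_a = (1 − sin φ)/(1 + sin φ) = 0.2285.
σ_a = K_a γ z − 2c√K_a = 0.2285×20.4×4.4 − 2×21.7×0.4780 = -0.2345 kPa.

-0.234 kPa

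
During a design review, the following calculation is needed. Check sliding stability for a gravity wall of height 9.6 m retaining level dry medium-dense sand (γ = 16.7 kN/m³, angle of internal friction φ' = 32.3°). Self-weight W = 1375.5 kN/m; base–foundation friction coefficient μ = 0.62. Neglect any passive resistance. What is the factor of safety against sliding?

K_a = tan²(45° − 32.3°/2) = 0.3035.
P_a = ½K_aγH² = 0.5×0.3035×16.7×9.6² = 233.5 kN/m, acting at H/3 = 3.200 m above the base.
FS_sliding = μW / P_a = 0.62×1375.5 / 233.5 = 3.652.

3.65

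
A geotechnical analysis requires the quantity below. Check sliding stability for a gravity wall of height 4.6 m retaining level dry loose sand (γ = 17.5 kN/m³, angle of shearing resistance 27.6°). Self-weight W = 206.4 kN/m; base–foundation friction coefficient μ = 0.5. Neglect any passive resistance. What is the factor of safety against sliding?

K_a = tan²(45° − 27.6°/2) = 0.3668.
P_a = ½K_aγH² = 0.5×0.3668×17.5×4.6² = 67.91 kN/m, acting at H/3 = 1.533 m above the base.
FS_sliding = μW / P_a = 0.5×206.4 / 67.91 = 1.520.

1.52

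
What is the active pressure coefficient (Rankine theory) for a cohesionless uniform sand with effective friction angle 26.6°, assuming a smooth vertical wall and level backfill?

K_a = tan²(45° − φ/2) = tan²(31.70°) = 0.3814.

0.381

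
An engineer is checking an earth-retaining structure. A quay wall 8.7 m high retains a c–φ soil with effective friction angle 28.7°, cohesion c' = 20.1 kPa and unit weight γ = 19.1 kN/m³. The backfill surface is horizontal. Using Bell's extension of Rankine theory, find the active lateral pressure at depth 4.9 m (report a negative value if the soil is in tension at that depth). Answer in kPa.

9.04 kPa

K_a = (1 − sin φ)/(1 + sin φ) = 0.3511.
σ_a = K_a γ z − 2c√K_a = 0.3511×19.1×4.9 − 2×20.1×0.5926 = 9.042 kPa.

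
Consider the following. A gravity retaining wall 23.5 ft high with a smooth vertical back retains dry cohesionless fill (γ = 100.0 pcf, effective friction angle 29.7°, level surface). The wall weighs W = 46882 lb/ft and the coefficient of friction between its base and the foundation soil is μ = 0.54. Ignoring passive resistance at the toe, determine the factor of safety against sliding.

2.72

K_a = tan²(45° − 29.7°/2) = 0.3374.
P_a = ½K_aγH² = 0.5×0.3374×100.0×23.5² = 9316 lb/ft, acting at H/3 = 7.833 ft above the base.
FS_sliding = μW / P_a = 0.54×46882 / 9316 = 2.718.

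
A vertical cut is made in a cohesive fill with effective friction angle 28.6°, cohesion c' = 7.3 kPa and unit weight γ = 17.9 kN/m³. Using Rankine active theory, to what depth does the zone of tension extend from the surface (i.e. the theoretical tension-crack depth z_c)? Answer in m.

K_a = tan²(45° − 28.6°/2) = 0.3525; √K_a = 0.5938.
The active pressure is zero where K_a γ z = 2c√K_a, so z_c = 2c/(γ√K_a) = 2×7.3/(17.9×0.5938) = 1.374 m.

1.37 m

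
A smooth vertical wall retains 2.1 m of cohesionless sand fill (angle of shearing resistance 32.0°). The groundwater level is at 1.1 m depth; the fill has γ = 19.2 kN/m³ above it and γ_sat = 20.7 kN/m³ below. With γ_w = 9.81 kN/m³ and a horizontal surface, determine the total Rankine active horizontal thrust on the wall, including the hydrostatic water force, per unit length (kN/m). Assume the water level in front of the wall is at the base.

16.6 kN/m

K_a = tan²(45° − φ/2) = 0.3073.
γ' = 20.7 − 9.81 = 10.89 kN/m³. Depth below WT = 1.0 m.
σ'_h at WT = K_a γ d_w = 6.489 kPa; at base = 6.489 + K_a γ' × 1.0 = 9.835 kPa.
P₁ (0–1.1 m) = ½×6.489×1.1 = 3.569. P₂ (1.1–2.1 m) = ½(6.489+9.835)×1.0 = 8.162.
P_w = ½ γ_w h₂² = 0.5×9.81×1.0² = 4.905. Total = 3.569+8.162+4.905 = 16.64 kN/m.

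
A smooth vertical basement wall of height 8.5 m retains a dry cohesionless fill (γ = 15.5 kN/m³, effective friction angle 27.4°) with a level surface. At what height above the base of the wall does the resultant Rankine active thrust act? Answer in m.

K_a = 0.3697.
The pressure distribution is triangular, so the resultant acts at H/3 above the base = 8.5/3 = 2.833 m.

2.83 m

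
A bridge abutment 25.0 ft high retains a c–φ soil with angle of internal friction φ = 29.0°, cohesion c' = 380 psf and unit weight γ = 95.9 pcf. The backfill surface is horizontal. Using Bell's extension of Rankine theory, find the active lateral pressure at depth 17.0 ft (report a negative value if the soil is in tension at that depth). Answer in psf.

118 psf

K_a = (1 − sin φ)/(1 + sin φ) = 0.3470.
σ_a = K_a γ z − 2c√K_a = 0.3470×95.9×17.0 − 2×380×0.5890 = 118.0 psf.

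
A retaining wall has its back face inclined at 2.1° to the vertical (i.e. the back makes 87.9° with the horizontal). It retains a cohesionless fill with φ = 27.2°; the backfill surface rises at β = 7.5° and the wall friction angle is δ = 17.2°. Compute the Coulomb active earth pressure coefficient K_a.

0.386

K_a = sin²(α+φ) / [sin²α · sin(α−δ) · (1 + √{sin(φ+δ)sin(φ−β) / (sin(α−δ)sin(α+β))})²].
With α = 87.9°, φ = 27.2°, δ = 17.2°, β = 7.5°: K_a = 0.3862.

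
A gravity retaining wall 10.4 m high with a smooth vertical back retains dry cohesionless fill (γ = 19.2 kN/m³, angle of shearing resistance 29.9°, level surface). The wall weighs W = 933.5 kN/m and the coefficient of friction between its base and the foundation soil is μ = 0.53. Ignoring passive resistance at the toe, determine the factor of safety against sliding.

1.42

K_a = tan²(45° − 29.9°/2) = 0.3347.
P_a = ½K_aγH² = 0.5×0.3347×19.2×10.4² = 347.5 kN/m, acting at H/3 = 3.467 m above the base.
FS_sliding = μW / P_a = 0.53×933.5 / 347.5 = 1.424.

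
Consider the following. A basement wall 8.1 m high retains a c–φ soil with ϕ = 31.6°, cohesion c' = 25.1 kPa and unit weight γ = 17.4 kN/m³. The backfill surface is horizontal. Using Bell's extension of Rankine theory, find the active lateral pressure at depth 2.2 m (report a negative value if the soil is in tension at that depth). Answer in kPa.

K_a = (1 − sin φ)/(1 + sin φ) = 0.3123.
σ_a = K_a γ z − 2c√K_a = 0.3123×17.4×2.2 − 2×25.1×0.5589 = -16.10 kPa.

-16.1 kPa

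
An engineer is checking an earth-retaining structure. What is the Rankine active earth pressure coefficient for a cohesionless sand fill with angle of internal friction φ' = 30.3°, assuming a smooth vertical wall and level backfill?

0.329

K_a = tan²(45° − φ/2) = tan²(29.85°) = 0.3293.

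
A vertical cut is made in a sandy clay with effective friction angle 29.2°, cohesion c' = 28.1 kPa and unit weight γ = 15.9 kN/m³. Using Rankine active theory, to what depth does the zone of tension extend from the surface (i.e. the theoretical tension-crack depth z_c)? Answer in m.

6.02 m

K_a = tan²(45° − 29.2°/2) = 0.3442; √K_a = 0.5867.
The active pressure is zero where K_a γ z = 2c√K_a, so z_c = 2c/(γ√K_a) = 2×28.1/(15.9×0.5867) = 6.025 m.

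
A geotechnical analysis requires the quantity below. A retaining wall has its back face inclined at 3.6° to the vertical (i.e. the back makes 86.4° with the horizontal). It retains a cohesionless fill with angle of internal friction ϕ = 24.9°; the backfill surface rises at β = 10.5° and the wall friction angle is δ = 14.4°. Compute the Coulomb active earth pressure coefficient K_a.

K_a = sin²(α+φ) / [sin²α · sin(α−δ) · (1 + √{sin(φ+δ)sin(φ−β) / (sin(α−δ)sin(α+β))})²].
With α = 86.4°, φ = 24.9°, δ = 14.4°, β = 10.5°: K_a = 0.4619.

0.462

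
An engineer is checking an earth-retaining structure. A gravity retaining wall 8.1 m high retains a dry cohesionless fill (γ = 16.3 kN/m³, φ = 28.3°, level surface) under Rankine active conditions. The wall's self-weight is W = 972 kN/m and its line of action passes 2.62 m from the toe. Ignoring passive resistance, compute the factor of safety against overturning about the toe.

K_a = tan²(45° − 28.3°/2) = 0.3568.
P_a = ½K_aγH² = 0.5×0.3568×16.3×8.1² = 190.8 kN/m, acting at H/3 = 2.700 m above the base.
Overturning moment M_o = P_a × H/3 = 190.8 × 2.700 = 515.1.
Resisting moment M_r = W × 2.62 = 972 × 2.62 = 2547.
FS_overturning = M_r/M_o = 2547/515.1 = 4.944.

4.94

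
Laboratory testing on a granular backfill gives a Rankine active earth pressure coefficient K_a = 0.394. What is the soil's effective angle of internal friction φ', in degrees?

K_a = tan²(45° − φ/2) ⇒ 45° − φ/2 = arctan(√0.394) = 32.12°.
φ = 2(45° − 32.12°) = 25.77°.

25.8°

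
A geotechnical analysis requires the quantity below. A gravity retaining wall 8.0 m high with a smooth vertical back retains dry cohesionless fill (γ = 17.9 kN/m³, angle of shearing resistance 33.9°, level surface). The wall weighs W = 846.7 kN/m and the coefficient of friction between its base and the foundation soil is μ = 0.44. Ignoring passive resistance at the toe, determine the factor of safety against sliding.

K_a = tan²(45° − 33.9°/2) = 0.2839.
P_a = ½K_aγH² = 0.5×0.2839×17.9×8.0² = 162.6 kN/m, acting at H/3 = 2.667 m above the base.
FS_sliding = μW / P_a = 0.44×846.7 / 162.6 = 2.291.

2.29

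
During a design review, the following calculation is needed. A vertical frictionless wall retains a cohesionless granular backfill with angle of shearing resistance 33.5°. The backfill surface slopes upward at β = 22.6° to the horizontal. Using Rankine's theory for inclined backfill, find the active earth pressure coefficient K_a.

0.369

K_a = cos β · (cos β − √(cos²β − cos²φ)) / (cos β + √(cos²β − cos²φ)).
cos β = 0.9232, cos φ = 0.8339, √(cos²β − cos²φ) = 0.3962.
K_a = 0.9232 × (0.9232 − 0.3962)/(0.9232 + 0.3962) = 0.3688.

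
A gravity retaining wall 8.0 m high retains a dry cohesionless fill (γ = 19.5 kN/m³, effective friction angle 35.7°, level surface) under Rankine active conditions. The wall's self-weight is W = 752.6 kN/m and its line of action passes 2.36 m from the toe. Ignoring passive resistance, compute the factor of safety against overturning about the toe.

K_a = tan²(45° − 35.7°/2) = 0.2630.
P_a = ½K_aγH² = 0.5×0.2630×19.5×8.0² = 164.1 kN/m, acting at H/3 = 2.667 m above the base.
Overturning moment M_o = P_a × H/3 = 164.1 × 2.667 = 437.6.
Resisting moment M_r = W × 2.36 = 752.6 × 2.36 = 1776.
FS_overturning = M_r/M_o = 1776/437.6 = 4.059.

4.06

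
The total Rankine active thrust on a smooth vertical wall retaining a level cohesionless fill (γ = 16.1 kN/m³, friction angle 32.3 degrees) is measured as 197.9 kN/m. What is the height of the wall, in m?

K_a = 0.3035. P_a = ½ K_a γ H² ⇒ H = √(2P_a/(K_a γ)).
H = √(2×197.9/(0.3035×16.1)) = 9.000 m.

9.00 m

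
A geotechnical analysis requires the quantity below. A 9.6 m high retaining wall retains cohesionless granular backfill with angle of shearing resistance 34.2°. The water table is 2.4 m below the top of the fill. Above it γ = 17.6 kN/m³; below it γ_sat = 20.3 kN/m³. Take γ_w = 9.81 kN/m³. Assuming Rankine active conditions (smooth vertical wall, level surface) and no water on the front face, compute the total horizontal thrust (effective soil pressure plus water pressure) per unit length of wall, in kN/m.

430 kN/m

K_a = tan²(45° − φ/2) = 0.2803.
γ' = 20.3 − 9.81 = 10.49 kN/m³. Depth below WT = 7.2 m.
σ'_h at WT = K_a γ d_w = 11.84 kPa; at base = 11.84 + K_a γ' × 7.2 = 33.02 kPa.
P₁ (0–2.4 m) = ½×11.84×2.4 = 14.21. P₂ (2.4–9.6 m) = ½(11.84+33.02)×7.2 = 161.5.
P_w = ½ γ_w h₂² = 0.5×9.81×7.2² = 254.3. Total = 14.21+161.5+254.3 = 430.0 kN/m.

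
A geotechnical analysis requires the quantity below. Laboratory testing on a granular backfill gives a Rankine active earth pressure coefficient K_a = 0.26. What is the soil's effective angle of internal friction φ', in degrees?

36.0°

K_a = tan²(45° − φ/2) ⇒ 45° − φ/2 = arctan(√0.26) = 27.02°.
φ = 2(45° − 27.02°) = 35.97°.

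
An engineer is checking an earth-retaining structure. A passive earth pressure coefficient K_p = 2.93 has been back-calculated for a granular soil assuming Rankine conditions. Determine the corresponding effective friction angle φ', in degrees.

K_p = (1+sin φ)/(1−sin φ) ⇒ sin φ = (K_p − 1)/(K_p + 1) = 0.4911.
φ = arcsin(0.4911) = 29.41°.

29.4°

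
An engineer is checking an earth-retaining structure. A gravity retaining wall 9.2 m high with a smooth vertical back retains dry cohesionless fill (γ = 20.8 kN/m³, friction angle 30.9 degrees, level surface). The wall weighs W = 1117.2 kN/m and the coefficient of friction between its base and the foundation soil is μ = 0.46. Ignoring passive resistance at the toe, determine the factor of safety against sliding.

K_a = tan²(45° − 30.9°/2) = 0.3214.
P_a = ½K_aγH² = 0.5×0.3214×20.8×9.2² = 282.9 kN/m, acting at H/3 = 3.067 m above the base.
FS_sliding = μW / P_a = 0.46×1117.2 / 282.9 = 1.816.

1.82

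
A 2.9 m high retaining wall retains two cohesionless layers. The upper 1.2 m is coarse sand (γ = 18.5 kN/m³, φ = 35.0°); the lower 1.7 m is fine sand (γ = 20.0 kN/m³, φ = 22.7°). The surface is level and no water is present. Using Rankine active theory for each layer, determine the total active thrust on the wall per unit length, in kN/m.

33.1 kN/m

K_a1 = tan²(45°−35.0°/2) = 0.2710; K_a2 = tan²(45°−22.7°/2) = 0.4431.
Layer 1: σ at base = K_a1 γ₁ h₁ = 6.016 kPa; P₁ = ½×6.016×1.2 = 3.610.
Layer 2: σ_v at top = γ₁h₁ = 22.20; σ_h top = K_a2×22.20 = 9.837; σ_h base = K_a2×(22.20+20.0×1.7) = 24.90.
P₂ = ½(9.837+24.90)×1.7 = 29.53. Total P_a = 3.610+29.53 = 33.14 kN/m.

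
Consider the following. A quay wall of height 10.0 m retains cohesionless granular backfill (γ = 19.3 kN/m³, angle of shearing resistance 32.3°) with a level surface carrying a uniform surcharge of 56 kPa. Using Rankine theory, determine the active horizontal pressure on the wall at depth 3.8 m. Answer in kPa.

K_a = (1 − sin φ)/(1 + sin φ) = 0.3035.
σ_v = γz + q = 19.3 × 3.8 + 56 = 129.3 kPa.
σ_h = K_a σ_v = 0.3035 × 129.3 = 39.25 kPa.

39.3 kPa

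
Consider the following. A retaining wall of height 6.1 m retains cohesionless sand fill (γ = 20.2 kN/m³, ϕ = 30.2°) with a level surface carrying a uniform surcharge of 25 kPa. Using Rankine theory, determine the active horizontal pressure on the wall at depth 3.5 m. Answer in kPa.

31.6 kPa

K_a = (1 − sin φ)/(1 + sin φ) = 0.3307.
σ_v = γz + q = 20.2 × 3.5 + 25 = 95.70 kPa.
σ_h = K_a σ_v = 0.3307 × 95.70 = 31.64 kPa.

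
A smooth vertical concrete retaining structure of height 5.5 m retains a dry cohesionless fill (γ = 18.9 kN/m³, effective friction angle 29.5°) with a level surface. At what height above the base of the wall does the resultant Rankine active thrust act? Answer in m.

K_a = 0.3401.
The pressure distribution is triangular, so the resultant acts at H/3 above the base = 5.5/3 = 1.833 m.

1.83 m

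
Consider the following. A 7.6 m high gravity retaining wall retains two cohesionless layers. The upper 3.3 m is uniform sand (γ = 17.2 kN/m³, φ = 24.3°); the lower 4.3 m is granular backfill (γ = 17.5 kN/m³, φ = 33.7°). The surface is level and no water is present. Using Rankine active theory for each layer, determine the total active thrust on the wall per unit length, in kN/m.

155 kN/m

K_a1 = tan²(45°−24.3°/2) = 0.4169; K_a2 = tan²(45°−33.7°/2) = 0.2863.
Layer 1: σ at base = K_a1 γ₁ h₁ = 23.66 kPa; P₁ = ½×23.66×3.3 = 39.05.
Layer 2: σ_v at top = γ₁h₁ = 56.76; σ_h top = K_a2×56.76 = 16.25; σ_h base = K_a2×(56.76+17.5×4.3) = 37.79.
P₂ = ½(16.25+37.79)×4.3 = 116.2. Total P_a = 39.05+116.2 = 155.2 kN/m.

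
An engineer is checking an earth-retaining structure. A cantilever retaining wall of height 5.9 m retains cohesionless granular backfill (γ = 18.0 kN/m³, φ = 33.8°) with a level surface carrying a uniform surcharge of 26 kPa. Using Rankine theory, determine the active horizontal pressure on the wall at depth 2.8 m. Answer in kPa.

K_a = (1 − sin φ)/(1 + sin φ) = 0.2851.
σ_v = γz + q = 18.0 × 2.8 + 26 = 76.40 kPa.
σ_h = K_a σ_v = 0.2851 × 76.40 = 21.78 kPa.

21.8 kPa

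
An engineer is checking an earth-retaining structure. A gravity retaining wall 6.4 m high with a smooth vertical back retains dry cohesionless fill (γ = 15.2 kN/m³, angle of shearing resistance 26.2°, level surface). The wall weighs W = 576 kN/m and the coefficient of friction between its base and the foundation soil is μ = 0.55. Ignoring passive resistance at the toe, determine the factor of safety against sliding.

2.63

K_a = tan²(45° − 26.2°/2) = 0.3874.
P_a = ½K_aγH² = 0.5×0.3874×15.2×6.4² = 120.6 kN/m, acting at H/3 = 2.133 m above the base.
FS_sliding = μW / P_a = 0.55×576 / 120.6 = 2.627.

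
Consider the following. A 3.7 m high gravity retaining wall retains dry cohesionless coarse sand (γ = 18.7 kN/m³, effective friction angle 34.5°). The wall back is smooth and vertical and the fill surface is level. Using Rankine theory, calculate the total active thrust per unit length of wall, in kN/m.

K_a = tan²(45° − φ/2) = 0.2768.
P_a = ½ K_a γ H² = 0.5 × 0.2768 × 18.7 × 3.7² = 35.43 kN/m.

35.4 kN/m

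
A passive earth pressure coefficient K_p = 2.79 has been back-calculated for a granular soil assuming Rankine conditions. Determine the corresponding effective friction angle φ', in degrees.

K_p = (1+sin φ)/(1−sin φ) ⇒ sin φ = (K_p − 1)/(K_p + 1) = 0.4723.
φ = arcsin(0.4723) = 28.18°.

28.2°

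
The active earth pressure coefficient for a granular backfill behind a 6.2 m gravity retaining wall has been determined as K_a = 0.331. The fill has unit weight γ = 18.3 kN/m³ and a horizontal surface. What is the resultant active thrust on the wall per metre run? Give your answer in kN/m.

P = ½ K_a γ H² = 0.5 × 0.331 × 18.3 × 6.2² = 116.4 kN/m.

116 kN/m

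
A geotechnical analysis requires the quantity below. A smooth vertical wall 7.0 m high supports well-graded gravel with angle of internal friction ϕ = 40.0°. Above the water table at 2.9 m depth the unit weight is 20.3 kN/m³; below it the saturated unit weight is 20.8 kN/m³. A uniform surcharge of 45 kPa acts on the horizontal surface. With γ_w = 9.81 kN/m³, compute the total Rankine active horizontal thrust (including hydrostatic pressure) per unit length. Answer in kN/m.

242 kN/m

K_a = tan²(45° − φ/2) = 0.2174.
γ' = 20.8 − 9.81 = 10.99 kN/m³. h₂ = H − d_w = 4.1 m.
σ'_h: at surface K_a·q = 9.785; at WT K_a(q+γd_w) = 22.59; at base K_a(q+γd_w+γ'h₂) = 32.38 kPa.
P₁ = ½(9.785+22.59)×2.9 = 46.94; P₂ = ½(22.59+32.38)×4.1 = 112.7; P_w = ½γ_w h₂² = 82.45.
Total = 46.94+112.7+82.45 = 242.1 kN/m.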